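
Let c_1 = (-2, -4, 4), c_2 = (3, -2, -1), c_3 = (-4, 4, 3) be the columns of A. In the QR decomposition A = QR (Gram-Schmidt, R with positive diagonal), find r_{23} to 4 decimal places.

c_1 = (-2, -4, 4); ‖c_1‖ = 6.0000, so e_1 = (-0.3333, -0.6667, 0.6667).
e_1·c_2 = (-0.3333)·3 + (-0.6667)·(-2) + 0.6667·(-1) = -0.3333.
u_2 = c_2 + 0.3333·e_1 = (2.8889, -2.2222, -0.7778).
‖u_2‖ = 3.7268, so e_2 = (0.7752, -0.5963, -0.2087).
r_{23} = e_2·c_3 = -6.1119.

r_{23} = -6.1119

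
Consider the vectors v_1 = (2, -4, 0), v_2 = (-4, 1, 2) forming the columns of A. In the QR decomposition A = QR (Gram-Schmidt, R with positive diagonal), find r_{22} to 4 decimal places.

v_1 = (2, -4, 0); ‖v_1‖ = 4.4721, so e_1 = (0.4472, -0.8944, 0.0000).
e_1·v_2 = 0.4472·(-4) + (-0.8944)·1 + 0.0000·2 = -2.6833.
u_2 = v_2 + 2.6833·e_1 = (-2.8000, -1.4000, 2.0000).
r_{22} = ‖u_2‖ = 3.7148.

r_{22} = 3.7148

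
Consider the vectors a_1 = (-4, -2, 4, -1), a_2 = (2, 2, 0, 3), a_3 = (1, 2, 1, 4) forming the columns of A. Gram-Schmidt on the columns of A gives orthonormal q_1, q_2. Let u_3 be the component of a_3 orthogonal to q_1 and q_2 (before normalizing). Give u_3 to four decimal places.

a_1 = (-4, -2, 4, -1); ‖a_1‖ = 6.0828, so q_1 = (-0.6576, -0.3288, 0.6576, -0.1644).
q_1·a_2 = (-0.6576)·2 + (-0.3288)·2 + 0.6576·0 + (-0.1644)·3 = -2.4660.
u_2 = a_2 + 2.4660·q_1 = (0.3784, 1.1892, 1.6216, 2.5946).
‖u_2‖ = 3.3044, so q_2 = (0.1145, 0.3599, 0.4907, 0.7852).
q_1·a_3 = (-0.6576)·1 + (-0.3288)·2 + 0.6576·1 + (-0.1644)·4 = -1.3152; q_2·a_3 = 0.1145·1 + 0.3599·2 + 0.4907·1 + 0.7852·4 = 4.4658.
u_3 = a_3 + 1.3152·q_1 − 4.4658·q_2 = (-0.3762, -0.0396, -0.3267, 0.2772).

u_3 = (-0.3762, -0.0396, -0.3267, 0.2772)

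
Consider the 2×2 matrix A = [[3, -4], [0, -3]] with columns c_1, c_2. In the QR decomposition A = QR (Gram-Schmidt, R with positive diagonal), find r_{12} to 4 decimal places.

r_{12} = -4.0000

c_1 = (3, 0); ‖c_1‖ = 3.0000, so e_1 = (1.0000, 0.0000).
r_{12} = e_1·c_2 = -4.0000.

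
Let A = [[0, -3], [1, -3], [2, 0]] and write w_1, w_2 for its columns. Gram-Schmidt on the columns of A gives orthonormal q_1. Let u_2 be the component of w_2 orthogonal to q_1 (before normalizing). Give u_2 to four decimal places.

u_2 = (-3.0000, -2.4000, 1.2000)

q_1 = w_1/‖w_1‖ = (0, 1, 2)/2.2361 = (0.0000, 0.4472, 0.8944).
r_{12} = q_1·w_2 = -1.3416.
u_2 = w_2 + 1.3416·q_1 = (-3.0000, -2.4000, 1.2000).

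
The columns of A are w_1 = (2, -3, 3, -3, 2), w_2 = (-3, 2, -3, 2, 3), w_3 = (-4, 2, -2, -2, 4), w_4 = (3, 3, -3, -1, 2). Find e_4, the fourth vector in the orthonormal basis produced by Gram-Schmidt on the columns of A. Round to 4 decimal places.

e_4 = (0.7357, 0.4482, -0.4067, -0.2383, 0.1891)

w_1 = (2, -3, 3, -3, 2); ‖w_1‖ = 5.9161, so e_1 = (0.3381, -0.5071, 0.5071, -0.5071, 0.3381).
e_1·w_2 = 0.3381·(-3) + (-0.5071)·2 + 0.5071·(-3) + (-0.5071)·2 + 0.3381·3 = -3.5496.
u_2 = w_2 + 3.5496·e_1 = (-1.8000, 0.2000, -1.2000, 0.2000, 4.2000).
‖u_2‖ = 4.7329, so e_2 = (-0.3803, 0.0423, -0.2535, 0.0423, 0.8874).
e_1·w_3 = 0.3381·(-4) + (-0.5071)·2 + 0.5071·(-2) + (-0.5071)·(-2) + 0.3381·4 = -1.0142; e_2·w_3 = (-0.3803)·(-4) + 0.0423·2 + (-0.2535)·(-2) + 0.0423·(-2) + 0.8874·4 = 5.5780.
u_3 = w_3 + 1.0142·e_1 − 5.5780·e_2 = (-1.5357, 1.2500, -0.0714, -2.7500, -0.6071).
‖u_3‖ = 3.4434, so e_3 = (-0.4460, 0.3630, -0.0207, -0.7986, -0.1763).
e_1·w_4 = 0.3381·3 + (-0.5071)·3 + 0.5071·(-3) + (-0.5071)·(-1) + 0.3381·2 = -0.8452; e_2·w_4 = (-0.3803)·3 + 0.0423·3 + (-0.2535)·(-3) + 0.0423·(-1) + 0.8874·2 = 1.4790; e_3·w_4 = (-0.4460)·3 + 0.3630·3 + (-0.0207)·(-3) + (-0.7986)·(-1) + (-0.1763)·2 = 0.2593.
u_4 = w_4 + 0.8452·e_1 − 1.4790·e_2 − 0.2593·e_3 = (3.9639, 2.4148, -2.1910, -1.2840, 1.0189).
‖u_4‖ = 5.3880, so e_4 = (0.7357, 0.4482, -0.4067, -0.2383, 0.1891).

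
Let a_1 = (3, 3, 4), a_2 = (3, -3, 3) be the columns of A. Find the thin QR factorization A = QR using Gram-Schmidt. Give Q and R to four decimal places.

q_1 = a_1/‖a_1‖ = (3, 3, 4)/5.8310 = (0.5145, 0.5145, 0.6860).
r_{12} = q_1·a_2 = 2.0580.
u_2 = a_2 − 2.0580·q_1 = (1.9412, -4.0588, 1.5882).
‖u_2‖ = 4.7712, so q_2 = (0.4068, -0.8507, 0.3329).

Q = [[0.5145, 0.4068], [0.5145, -0.8507], [0.6860, 0.3329]], R = [[5.8310, 2.0580], [0.0000, 4.7712]]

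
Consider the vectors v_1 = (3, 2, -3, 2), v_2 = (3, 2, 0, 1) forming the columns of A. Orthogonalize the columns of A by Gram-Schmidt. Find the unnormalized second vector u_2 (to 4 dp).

u_2 = (1.2692, 0.8462, 1.7308, -0.1538)

q_1 = v_1/‖v_1‖ = (3, 2, -3, 2)/5.0990 = (0.5883, 0.3922, -0.5883, 0.3922).
r_{12} = q_1·v_2 = 2.9417.
u_2 = v_2 − 2.9417·q_1 = (1.2692, 0.8462, 1.7308, -0.1538).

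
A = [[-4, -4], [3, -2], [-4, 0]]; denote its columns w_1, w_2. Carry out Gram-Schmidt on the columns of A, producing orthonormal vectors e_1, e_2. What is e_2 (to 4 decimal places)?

e_2 = (-0.7217, -0.6519, 0.2328)

w_1 = (-4, 3, -4); ‖w_1‖ = 6.4031, so e_1 = (-0.6247, 0.4685, -0.6247).
e_1·w_2 = (-0.6247)·(-4) + 0.4685·(-2) + (-0.6247)·0 = 1.5617.
u_2 = w_2 − 1.5617·e_1 = (-3.0244, -2.7317, 0.9756).
‖u_2‖ = 4.1906, so e_2 = (-0.7217, -0.6519, 0.2328).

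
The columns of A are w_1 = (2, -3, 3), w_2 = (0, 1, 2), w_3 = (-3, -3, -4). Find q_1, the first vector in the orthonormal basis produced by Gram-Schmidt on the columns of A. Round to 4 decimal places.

q_1 = (0.4264, -0.6396, 0.6396)

w_1 = (2, -3, 3); ‖w_1‖ = 4.6904, so q_1 = (0.4264, -0.6396, 0.6396).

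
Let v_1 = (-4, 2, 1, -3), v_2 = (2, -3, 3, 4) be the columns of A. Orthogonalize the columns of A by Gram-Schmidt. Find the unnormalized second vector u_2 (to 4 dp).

u_2 = (-1.0667, -1.4667, 3.7667, 1.7000)

q_1 = v_1/‖v_1‖ = (-4, 2, 1, -3)/5.4772 = (-0.7303, 0.3651, 0.1826, -0.5477).
r_{12} = q_1·v_2 = -4.1992.
u_2 = v_2 + 4.1992·q_1 = (-1.0667, -1.4667, 3.7667, 1.7000).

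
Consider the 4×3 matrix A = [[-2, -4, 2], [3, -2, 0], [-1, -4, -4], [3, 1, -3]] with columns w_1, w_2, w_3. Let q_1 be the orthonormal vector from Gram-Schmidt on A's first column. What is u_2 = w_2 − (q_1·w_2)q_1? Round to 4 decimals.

u_2 = (-3.2174, -3.1739, -3.6087, -0.1739)

q_1 = w_1/‖w_1‖ = (-2, 3, -1, 3)/4.7958 = (-0.4170, 0.6255, -0.2085, 0.6255).
r_{12} = q_1·w_2 = 1.8766.
u_2 = w_2 − 1.8766·q_1 = (-3.2174, -3.1739, -3.6087, -0.1739).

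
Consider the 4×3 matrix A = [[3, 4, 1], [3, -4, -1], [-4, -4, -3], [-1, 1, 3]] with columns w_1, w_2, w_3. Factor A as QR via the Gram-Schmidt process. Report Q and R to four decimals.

w_1 = (3, 3, -4, -1); ‖w_1‖ = 5.9161, so e_1 = (0.5071, 0.5071, -0.6761, -0.1690).
e_1·w_2 = 0.5071·4 + 0.5071·(-4) + (-0.6761)·(-4) + (-0.1690)·1 = 2.5355.
u_2 = w_2 − 2.5355·e_1 = (2.7143, -5.2857, -2.2857, 1.4286).
‖u_2‖ = 6.5247, so e_2 = (0.4160, -0.8101, -0.3503, 0.2189).
e_1·w_3 = 0.5071·1 + 0.5071·(-1) + (-0.6761)·(-3) + (-0.1690)·3 = 1.5213; e_2·w_3 = 0.4160·1 + (-0.8101)·(-1) + (-0.3503)·(-3) + 0.2189·3 = 2.9339.
u_3 = w_3 − 1.5213·e_1 − 2.9339·e_2 = (-0.9919, 0.6054, -0.9436, 2.6148).
‖u_3‖ = 3.0129, so e_3 = (-0.3292, 0.2009, -0.3132, 0.8678).

Q = [[0.5071, 0.4160, -0.3292], [0.5071, -0.8101, 0.2009], [-0.6761, -0.3503, -0.3132], [-0.1690, 0.2189, 0.8678]], R = [[5.9161, 2.5355, 1.5213], [0.0000, 6.5247, 2.9339], [0.0000, 0.0000, 3.0129]]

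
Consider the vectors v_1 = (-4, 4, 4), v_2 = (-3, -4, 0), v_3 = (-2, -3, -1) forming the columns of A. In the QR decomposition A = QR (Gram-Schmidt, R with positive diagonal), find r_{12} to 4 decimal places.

v_1 = (-4, 4, 4); ‖v_1‖ = 6.9282, so q_1 = (-0.5774, 0.5774, 0.5774).
r_{12} = q_1·v_2 = -0.5774.

r_{12} = -0.5774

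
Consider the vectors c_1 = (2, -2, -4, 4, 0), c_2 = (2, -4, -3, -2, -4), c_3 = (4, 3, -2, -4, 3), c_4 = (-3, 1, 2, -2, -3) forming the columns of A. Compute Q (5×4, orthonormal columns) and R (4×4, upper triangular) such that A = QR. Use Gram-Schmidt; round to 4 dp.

c_1 = (2, -2, -4, 4, 0); ‖c_1‖ = 6.3246, so e_1 = (0.3162, -0.3162, -0.6325, 0.6325, 0.0000).
e_1·c_2 = 0.3162·2 + (-0.3162)·(-4) + (-0.6325)·(-3) + 0.6325·(-2) + 0.0000·(-4) = 2.5298.
u_2 = c_2 − 2.5298·e_1 = (1.2000, -3.2000, -1.4000, -3.6000, -4.0000).
‖u_2‖ = 6.5269, so e_2 = (0.1839, -0.4903, -0.2145, -0.5516, -0.6129).
e_1·c_3 = 0.3162·4 + (-0.3162)·3 + (-0.6325)·(-2) + 0.6325·(-4) + 0.0000·3 = -0.9487; e_2·c_3 = 0.1839·4 + (-0.4903)·3 + (-0.2145)·(-2) + (-0.5516)·(-4) + (-0.6129)·3 = 0.0613.
u_3 = c_3 + 0.9487·e_1 − 0.0613·e_2 = (4.2887, 2.7300, -2.5869, -3.3662, 3.0376).
‖u_3‖ = 7.2867, so e_3 = (0.5886, 0.3747, -0.3550, -0.4620, 0.4169).
e_1·c_4 = 0.3162·(-3) + (-0.3162)·1 + (-0.6325)·2 + 0.6325·(-2) + 0.0000·(-3) = -3.7947; e_2·c_4 = 0.1839·(-3) + (-0.4903)·1 + (-0.2145)·2 + (-0.5516)·(-2) + (-0.6129)·(-3) = 1.4708; e_3·c_4 = 0.5886·(-3) + 0.3747·1 + (-0.3550)·2 + (-0.4620)·(-2) + 0.4169·(-3) = -2.4277.
u_4 = c_4 + 3.7947·e_1 − 1.4708·e_2 + 2.4277·e_3 = (-0.6415, 1.4307, -0.9464, 0.0897, -1.0866).
‖u_4‖ = 2.1314, so e_4 = (-0.3010, 0.6713, -0.4440, 0.0421, -0.5098).

Q = [[0.3162, 0.1839, 0.5886, -0.3010], [-0.3162, -0.4903, 0.3747, 0.6713], [-0.6325, -0.2145, -0.3550, -0.4440], [0.6325, -0.5516, -0.4620, 0.0421], [0.0000, -0.6129, 0.4169, -0.5098]], R = [[6.3246, 2.5298, -0.9487, -3.7947], [0.0000, 6.5269, 0.0613, 1.4708], [0.0000, 0.0000, 7.2867, -2.4277], [0.0000, 0.0000, 0.0000, 2.1314]]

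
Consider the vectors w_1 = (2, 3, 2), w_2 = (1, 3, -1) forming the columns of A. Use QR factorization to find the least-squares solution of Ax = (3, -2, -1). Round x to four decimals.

w_1 = (2, 3, 2); ‖w_1‖ = 4.1231, so q_1 = (0.4851, 0.7276, 0.4851).
q_1·w_2 = 0.4851·1 + 0.7276·3 + 0.4851·(-1) = 2.1828.
u_2 = w_2 − 2.1828·q_1 = (-0.0588, 1.4118, -2.0588).
‖u_2‖ = 2.4971, so q_2 = (-0.0236, 0.5654, -0.8245).
Qᵀb = (-0.4851, -0.3769).
Back-substitute: x_2 = -0.3769/2.4971 = -0.1509.
x_1 = (-0.4851 − 2.1828·(-0.1509))/4.1231 = -0.0377.

x = (-0.0377, -0.1509)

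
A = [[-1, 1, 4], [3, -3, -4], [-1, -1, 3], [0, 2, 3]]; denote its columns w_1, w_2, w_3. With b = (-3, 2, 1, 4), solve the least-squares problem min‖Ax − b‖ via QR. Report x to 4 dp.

w_1 = (-1, 3, -1, 0); ‖w_1‖ = 3.3166, so q_1 = (-0.3015, 0.9045, -0.3015, 0.0000).
q_1·w_2 = (-0.3015)·1 + 0.9045·(-3) + (-0.3015)·(-1) + 0.0000·2 = -2.7136.
u_2 = w_2 + 2.7136·q_1 = (0.1818, -0.5455, -1.8182, 2.0000).
‖u_2‖ = 2.7634, so q_2 = (0.0658, -0.1974, -0.6580, 0.7237).
q_1·w_3 = (-0.3015)·4 + 0.9045·(-4) + (-0.3015)·3 + 0.0000·3 = -5.7287; q_2·w_3 = 0.0658·4 + (-0.1974)·(-4) + (-0.6580)·3 + 0.7237·3 = 1.2501.
u_3 = w_3 + 5.7287·q_1 − 1.2501·q_2 = (2.1905, 1.4286, 2.0952, 2.0952).
‖u_3‖ = 3.9521, so q_3 = (0.5543, 0.3615, 0.5302, 0.5302).
Qᵀb = (2.4121, 1.6449, 1.7110).
Back-substitute: x_3 = 1.7110/3.9521 = 0.4329.
x_2 = (1.6449 − 1.2501·0.4329)/2.7634 = 0.3994.
x_1 = (2.4121 + 2.7136·0.3994 + 5.7287·0.4329)/3.3166 = 1.8018.

x = (1.8018, 0.3994, 0.4329)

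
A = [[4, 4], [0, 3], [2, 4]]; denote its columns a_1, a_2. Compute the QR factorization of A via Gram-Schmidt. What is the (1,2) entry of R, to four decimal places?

a_1 = (4, 0, 2); ‖a_1‖ = 4.4721, so e_1 = (0.8944, 0.0000, 0.4472).
r_{12} = e_1·a_2 = 5.3666.

r_{12} = 5.3666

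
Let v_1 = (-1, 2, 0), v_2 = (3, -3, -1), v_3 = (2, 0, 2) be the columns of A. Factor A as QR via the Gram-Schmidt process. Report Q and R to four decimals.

v_1 = (-1, 2, 0); ‖v_1‖ = 2.2361, so q_1 = (-0.4472, 0.8944, 0.0000).
q_1·v_2 = (-0.4472)·3 + 0.8944·(-3) + 0.0000·(-1) = -4.0249.
u_2 = v_2 + 4.0249·q_1 = (1.2000, 0.6000, -1.0000).
‖u_2‖ = 1.6733, so q_2 = (0.7171, 0.3586, -0.5976).
q_1·v_3 = (-0.4472)·2 + 0.8944·0 + 0.0000·2 = -0.8944; q_2·v_3 = 0.7171·2 + 0.3586·0 + (-0.5976)·2 = 0.2390.
u_3 = v_3 + 0.8944·q_1 − 0.2390·q_2 = (1.4286, 0.7143, 2.1429).
‖u_3‖ = 2.6726, so q_3 = (0.5345, 0.2673, 0.8018).

Q = [[-0.4472, 0.7171, 0.5345], [0.8944, 0.3586, 0.2673], [0.0000, -0.5976, 0.8018]], R = [[2.2361, -4.0249, -0.8944], [0.0000, 1.6733, 0.2390], [0.0000, 0.0000, 2.6726]]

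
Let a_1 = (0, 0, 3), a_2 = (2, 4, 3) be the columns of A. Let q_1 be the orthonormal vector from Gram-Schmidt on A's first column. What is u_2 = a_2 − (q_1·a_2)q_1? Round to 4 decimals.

u_2 = (2.0000, 4.0000, 0.0000)

q_1 = a_1/‖a_1‖ = (0, 0, 3)/3.0000 = (0.0000, 0.0000, 1.0000).
r_{12} = q_1·a_2 = 3.0000.
u_2 = a_2 − 3.0000·q_1 = (2.0000, 4.0000, 0.0000).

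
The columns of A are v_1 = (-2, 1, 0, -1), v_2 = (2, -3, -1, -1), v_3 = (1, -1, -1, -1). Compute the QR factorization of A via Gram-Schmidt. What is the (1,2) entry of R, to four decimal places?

r_{12} = -2.4495

v_1 = (-2, 1, 0, -1); ‖v_1‖ = 2.4495, so e_1 = (-0.8165, 0.4082, 0.0000, -0.4082).
r_{12} = e_1·v_2 = -2.4495.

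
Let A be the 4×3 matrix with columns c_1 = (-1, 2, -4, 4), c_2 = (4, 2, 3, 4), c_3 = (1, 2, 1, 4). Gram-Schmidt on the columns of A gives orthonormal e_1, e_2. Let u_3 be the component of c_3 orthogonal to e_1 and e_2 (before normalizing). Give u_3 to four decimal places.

u_3 = (-0.9339, 0.1734, 0.6671, 0.3469)

c_1 = (-1, 2, -4, 4); ‖c_1‖ = 6.0828, so e_1 = (-0.1644, 0.3288, -0.6576, 0.6576).
e_1·c_2 = (-0.1644)·4 + 0.3288·2 + (-0.6576)·3 + 0.6576·4 = 0.6576.
u_2 = c_2 − 0.6576·e_1 = (4.1081, 1.7838, 3.4324, 3.5676).
‖u_2‖ = 6.6759, so e_2 = (0.6154, 0.2672, 0.5142, 0.5344).
e_1·c_3 = (-0.1644)·1 + 0.3288·2 + (-0.6576)·1 + 0.6576·4 = 2.4660; e_2·c_3 = 0.6154·1 + 0.2672·2 + 0.5142·1 + 0.5344·4 = 3.8015.
u_3 = c_3 − 2.4660·e_1 − 3.8015·e_2 = (-0.9339, 0.1734, 0.6671, 0.3469).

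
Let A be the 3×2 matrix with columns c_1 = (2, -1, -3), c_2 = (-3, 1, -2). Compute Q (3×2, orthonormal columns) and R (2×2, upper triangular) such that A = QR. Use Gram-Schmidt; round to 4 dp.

c_1 = (2, -1, -3); ‖c_1‖ = 3.7417, so q_1 = (0.5345, -0.2673, -0.8018).
q_1·c_2 = 0.5345·(-3) + (-0.2673)·1 + (-0.8018)·(-2) = -0.2673.
u_2 = c_2 + 0.2673·q_1 = (-2.8571, 0.9286, -2.2143).
‖u_2‖ = 3.7321, so q_2 = (-0.7656, 0.2488, -0.5933).

Q = [[0.5345, -0.7656], [-0.2673, 0.2488], [-0.8018, -0.5933]], R = [[3.7417, -0.2673], [0.0000, 3.7321]]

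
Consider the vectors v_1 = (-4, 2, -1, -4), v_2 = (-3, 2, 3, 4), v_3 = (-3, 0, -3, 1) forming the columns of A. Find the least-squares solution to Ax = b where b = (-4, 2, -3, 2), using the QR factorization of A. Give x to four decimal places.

v_1 = (-4, 2, -1, -4); ‖v_1‖ = 6.0828, so q_1 = (-0.6576, 0.3288, -0.1644, -0.6576).
q_1·v_2 = (-0.6576)·(-3) + 0.3288·2 + (-0.1644)·3 + (-0.6576)·4 = -0.4932.
u_2 = v_2 + 0.4932·q_1 = (-3.3243, 2.1622, 2.9189, 3.6757).
‖u_2‖ = 6.1447, so q_2 = (-0.5410, 0.3519, 0.4750, 0.5982).
q_1·v_3 = (-0.6576)·(-3) + 0.3288·0 + (-0.1644)·(-3) + (-0.6576)·1 = 1.8084; q_2·v_3 = (-0.5410)·(-3) + 0.3519·0 + 0.4750·(-3) + 0.5982·1 = 0.7961.
u_3 = v_3 − 1.8084·q_1 − 0.7961·q_2 = (-1.3801, -0.8747, -3.0809, 1.7130).
‖u_3‖ = 3.8853, so q_3 = (-0.3552, -0.2251, -0.7930, 0.4409).
Qᵀb = (2.4660, 2.6391, 4.2312).
Back-substitute: x_3 = 4.2312/3.8853 = 1.0890.
x_2 = (2.6391 − 0.7961·1.0890)/6.1447 = 0.2884.
x_1 = (2.4660 + 0.4932·0.2884 − 1.8084·1.0890)/6.0828 = 0.1050.

x = (0.1050, 0.2884, 1.0890)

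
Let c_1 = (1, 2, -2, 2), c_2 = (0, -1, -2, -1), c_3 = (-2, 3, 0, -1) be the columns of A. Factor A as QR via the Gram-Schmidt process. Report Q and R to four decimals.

c_1 = (1, 2, -2, 2); ‖c_1‖ = 3.6056, so e_1 = (0.2774, 0.5547, -0.5547, 0.5547).
e_1·c_2 = 0.2774·0 + 0.5547·(-1) + (-0.5547)·(-2) + 0.5547·(-1) = 0.0000.
u_2 = c_2 + 0.0000·e_1 = (0.0000, -1.0000, -2.0000, -1.0000).
‖u_2‖ = 2.4495, so e_2 = (0.0000, -0.4082, -0.8165, -0.4082).
e_1·c_3 = 0.2774·(-2) + 0.5547·3 + (-0.5547)·0 + 0.5547·(-1) = 0.5547; e_2·c_3 = 0.0000·(-2) + (-0.4082)·3 + (-0.8165)·0 + (-0.4082)·(-1) = -0.8165.
u_3 = c_3 − 0.5547·e_1 + 0.8165·e_2 = (-2.1538, 2.3590, -0.3590, -1.6410).
‖u_3‖ = 3.6091, so e_3 = (-0.5968, 0.6536, -0.0995, -0.4547).

Q = [[0.2774, 0.0000, -0.5968], [0.5547, -0.4082, 0.6536], [-0.5547, -0.8165, -0.0995], [0.5547, -0.4082, -0.4547]], R = [[3.6056, 0.0000, 0.5547], [0.0000, 2.4495, -0.8165], [0.0000, 0.0000, 3.6091]]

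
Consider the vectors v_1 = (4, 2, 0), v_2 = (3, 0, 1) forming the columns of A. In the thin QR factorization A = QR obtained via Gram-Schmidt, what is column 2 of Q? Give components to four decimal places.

e_1 = v_1/‖v_1‖ = (4, 2, 0)/4.4721 = (0.8944, 0.4472, 0.0000).
r_{12} = e_1·v_2 = 2.6833.
u_2 = v_2 − 2.6833·e_1 = (0.6000, -1.2000, 1.0000).
‖u_2‖ = 1.6733, so e_2 = (0.3586, -0.7171, 0.5976).

e_2 = (0.3586, -0.7171, 0.5976)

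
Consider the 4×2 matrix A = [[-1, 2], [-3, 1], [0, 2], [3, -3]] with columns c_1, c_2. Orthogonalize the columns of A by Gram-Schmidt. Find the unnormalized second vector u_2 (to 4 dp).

c_1 = (-1, -3, 0, 3); ‖c_1‖ = 4.3589, so e_1 = (-0.2294, -0.6882, 0.0000, 0.6882).
e_1·c_2 = (-0.2294)·2 + (-0.6882)·1 + 0.0000·2 + 0.6882·(-3) = -3.2118.
u_2 = c_2 + 3.2118·e_1 = (1.2632, -1.2105, 2.0000, -0.7895).

u_2 = (1.2632, -1.2105, 2.0000, -0.7895)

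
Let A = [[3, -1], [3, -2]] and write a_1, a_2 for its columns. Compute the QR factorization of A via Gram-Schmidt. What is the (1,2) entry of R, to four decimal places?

r_{12} = -2.1213

e_1 = a_1/‖a_1‖ = (3, 3)/4.2426 = (0.7071, 0.7071).
r_{12} = e_1·a_2 = -2.1213.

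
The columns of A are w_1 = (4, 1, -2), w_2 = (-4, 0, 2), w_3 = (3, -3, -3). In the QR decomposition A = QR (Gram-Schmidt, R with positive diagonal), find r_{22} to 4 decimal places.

r_{22} = 0.9759

e_1 = w_1/‖w_1‖ = (4, 1, -2)/4.5826 = (0.8729, 0.2182, -0.4364).
r_{12} = e_1·w_2 = -4.3644.
u_2 = w_2 + 4.3644·e_1 = (-0.1905, 0.9524, 0.0952).
r_{22} = ‖u_2‖ = 0.9759.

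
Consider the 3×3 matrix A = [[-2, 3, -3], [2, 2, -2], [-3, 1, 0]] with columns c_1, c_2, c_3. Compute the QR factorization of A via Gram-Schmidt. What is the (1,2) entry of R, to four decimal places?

q_1 = c_1/‖c_1‖ = (-2, 2, -3)/4.1231 = (-0.4851, 0.4851, -0.7276).
r_{12} = q_1·c_2 = -1.2127.

r_{12} = -1.2127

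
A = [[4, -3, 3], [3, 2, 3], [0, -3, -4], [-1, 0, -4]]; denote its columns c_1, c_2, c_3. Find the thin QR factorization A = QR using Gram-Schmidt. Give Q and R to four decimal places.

c_1 = (4, 3, 0, -1); ‖c_1‖ = 5.0990, so e_1 = (0.7845, 0.5883, 0.0000, -0.1961).
e_1·c_2 = 0.7845·(-3) + 0.5883·2 + 0.0000·(-3) + (-0.1961)·0 = -1.1767.
u_2 = c_2 + 1.1767·e_1 = (-2.0769, 2.6923, -3.0000, -0.2308).
‖u_2‖ = 4.5404, so e_2 = (-0.4574, 0.5930, -0.6607, -0.0508).
e_1·c_3 = 0.7845·3 + 0.5883·3 + 0.0000·(-4) + (-0.1961)·(-4) = 4.9029; e_2·c_3 = (-0.4574)·3 + 0.5930·3 + (-0.6607)·(-4) + (-0.0508)·(-4) = 3.2528.
u_3 = c_3 − 4.9029·e_1 − 3.2528·e_2 = (0.6418, -1.8134, -1.8507, -2.8731).
‖u_3‖ = 3.9218, so e_3 = (0.1636, -0.4624, -0.4719, -0.7326).

Q = [[0.7845, -0.4574, 0.1636], [0.5883, 0.5930, -0.4624], [0.0000, -0.6607, -0.4719], [-0.1961, -0.0508, -0.7326]], R = [[5.0990, -1.1767, 4.9029], [0.0000, 4.5404, 3.2528], [0.0000, 0.0000, 3.9218]]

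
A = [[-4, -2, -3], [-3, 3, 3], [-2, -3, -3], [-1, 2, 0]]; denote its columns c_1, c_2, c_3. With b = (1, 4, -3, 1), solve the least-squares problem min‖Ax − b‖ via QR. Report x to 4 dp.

c_1 = (-4, -3, -2, -1); ‖c_1‖ = 5.4772, so e_1 = (-0.7303, -0.5477, -0.3651, -0.1826).
e_1·c_2 = (-0.7303)·(-2) + (-0.5477)·3 + (-0.3651)·(-3) + (-0.1826)·2 = 0.5477.
u_2 = c_2 − 0.5477·e_1 = (-1.6000, 3.3000, -2.8000, 2.1000).
‖u_2‖ = 5.0695, so e_2 = (-0.3156, 0.6509, -0.5523, 0.4142).
e_1·c_3 = (-0.7303)·(-3) + (-0.5477)·3 + (-0.3651)·(-3) + (-0.1826)·0 = 1.6432; e_2·c_3 = (-0.3156)·(-3) + 0.6509·3 + (-0.5523)·(-3) + 0.4142·0 = 4.5566.
u_3 = c_3 − 1.6432·e_1 − 4.5566·e_2 = (-0.3619, 0.9339, 0.1167, -1.5875).
‖u_3‖ = 1.8807, so e_3 = (-0.1924, 0.4965, 0.0621, -0.8441).
Qᵀb = (-2.0083, 4.3594, 0.7634).
Back-substitute: x_3 = 0.7634/1.8807 = 0.4059.
x_2 = (4.3594 − 4.5566·0.4059)/5.0695 = 0.4950.
x_1 = (-2.0083 − 0.5477·0.4950 − 1.6432·0.4059)/5.4772 = -0.5380.

x = (-0.5380, 0.4950, 0.4059)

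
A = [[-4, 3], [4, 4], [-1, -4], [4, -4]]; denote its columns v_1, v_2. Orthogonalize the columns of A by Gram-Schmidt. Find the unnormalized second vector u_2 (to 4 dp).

q_1 = v_1/‖v_1‖ = (-4, 4, -1, 4)/7.0000 = (-0.5714, 0.5714, -0.1429, 0.5714).
r_{12} = q_1·v_2 = -1.1429.
u_2 = v_2 + 1.1429·q_1 = (2.3469, 4.6531, -4.1633, -3.3469).

u_2 = (2.3469, 4.6531, -4.1633, -3.3469)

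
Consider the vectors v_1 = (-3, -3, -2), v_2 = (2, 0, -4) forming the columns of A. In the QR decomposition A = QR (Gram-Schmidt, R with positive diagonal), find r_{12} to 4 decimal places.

v_1 = (-3, -3, -2); ‖v_1‖ = 4.6904, so e_1 = (-0.6396, -0.6396, -0.4264).
r_{12} = e_1·v_2 = 0.4264.

r_{12} = 0.4264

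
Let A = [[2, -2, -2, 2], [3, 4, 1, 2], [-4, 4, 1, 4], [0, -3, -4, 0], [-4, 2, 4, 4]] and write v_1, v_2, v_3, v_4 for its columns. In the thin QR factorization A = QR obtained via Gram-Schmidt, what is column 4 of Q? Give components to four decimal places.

v_1 = (2, 3, -4, 0, -4); ‖v_1‖ = 6.7082, so q_1 = (0.2981, 0.4472, -0.5963, 0.0000, -0.5963).
q_1·v_2 = 0.2981·(-2) + 0.4472·4 + (-0.5963)·4 + 0.0000·(-3) + (-0.5963)·2 = -2.3851.
u_2 = v_2 + 2.3851·q_1 = (-1.2889, 5.0667, 2.5778, -3.0000, 0.5778).
‖u_2‖ = 6.5811, so q_2 = (-0.1958, 0.7699, 0.3917, -0.4558, 0.0878).
q_1·v_3 = 0.2981·(-2) + 0.4472·1 + (-0.5963)·1 + 0.0000·(-4) + (-0.5963)·4 = -3.1305; q_2·v_3 = (-0.1958)·(-2) + 0.7699·1 + 0.3917·1 + (-0.4558)·(-4) + 0.0878·4 = 3.7278.
u_3 = v_3 + 3.1305·q_1 − 3.7278·q_2 = (-0.3366, -0.4700, -2.3268, -2.3007, 1.8061).
‖u_3‖ = 3.7820, so q_3 = (-0.0890, -0.1243, -0.6152, -0.6083, 0.4775).
q_1·v_4 = 0.2981·2 + 0.4472·2 + (-0.5963)·4 + 0.0000·0 + (-0.5963)·4 = -3.2796; q_2·v_4 = (-0.1958)·2 + 0.7699·2 + 0.3917·4 + (-0.4558)·0 + 0.0878·4 = 3.0660; q_3·v_4 = (-0.0890)·2 + (-0.1243)·2 + (-0.6152)·4 + (-0.6083)·0 + 0.4775·4 = -0.9773.
u_4 = v_4 + 3.2796·q_1 − 3.0660·q_2 + 0.9773·q_3 = (3.4913, 0.9848, 0.2422, 0.8031, 2.2420).
‖u_4‖ = 4.3461, so q_4 = (0.8033, 0.2266, 0.0557, 0.1848, 0.5159).

q_4 = (0.8033, 0.2266, 0.0557, 0.1848, 0.5159)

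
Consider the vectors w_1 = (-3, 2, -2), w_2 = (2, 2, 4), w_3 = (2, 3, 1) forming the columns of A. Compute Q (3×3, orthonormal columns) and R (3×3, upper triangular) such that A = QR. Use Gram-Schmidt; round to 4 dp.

w_1 = (-3, 2, -2); ‖w_1‖ = 4.1231, so e_1 = (-0.7276, 0.4851, -0.4851).
e_1·w_2 = (-0.7276)·2 + 0.4851·2 + (-0.4851)·4 = -2.4254.
u_2 = w_2 + 2.4254·e_1 = (0.2353, 3.1765, 2.8235).
‖u_2‖ = 4.2565, so e_2 = (0.0553, 0.7463, 0.6633).
e_1·w_3 = (-0.7276)·2 + 0.4851·3 + (-0.4851)·1 = -0.4851; e_2·w_3 = 0.0553·2 + 0.7463·3 + 0.6633·1 = 3.0127.
u_3 = w_3 + 0.4851·e_1 − 3.0127·e_2 = (1.4805, 0.9870, -1.2338).
‖u_3‖ = 2.1653, so e_3 = (0.6838, 0.4558, -0.5698).

Q = [[-0.7276, 0.0553, 0.6838], [0.4851, 0.7463, 0.4558], [-0.4851, 0.6633, -0.5698]], R = [[4.1231, -2.4254, -0.4851], [0.0000, 4.2565, 3.0127], [0.0000, 0.0000, 2.1653]]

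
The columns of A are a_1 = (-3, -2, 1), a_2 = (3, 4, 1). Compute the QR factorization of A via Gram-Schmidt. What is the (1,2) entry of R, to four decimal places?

q_1 = a_1/‖a_1‖ = (-3, -2, 1)/3.7417 = (-0.8018, -0.5345, 0.2673).
r_{12} = q_1·a_2 = -4.2762.

r_{12} = -4.2762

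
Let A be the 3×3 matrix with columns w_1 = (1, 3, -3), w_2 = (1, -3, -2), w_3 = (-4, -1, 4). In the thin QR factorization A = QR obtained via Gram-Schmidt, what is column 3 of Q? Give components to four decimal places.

w_1 = (1, 3, -3); ‖w_1‖ = 4.3589, so q_1 = (0.2294, 0.6882, -0.6882).
q_1·w_2 = 0.2294·1 + 0.6882·(-3) + (-0.6882)·(-2) = -0.4588.
u_2 = w_2 + 0.4588·q_1 = (1.1053, -2.6842, -2.3158).
‖u_2‖ = 3.7134, so q_2 = (0.2976, -0.7228, -0.6236).
q_1·w_3 = 0.2294·(-4) + 0.6882·(-1) + (-0.6882)·4 = -4.3589; q_2·w_3 = 0.2976·(-4) + (-0.7228)·(-1) + (-0.6236)·4 = -2.9622.
u_3 = w_3 + 4.3589·q_1 + 2.9622·q_2 = (-2.1183, -0.1412, -0.8473).
‖u_3‖ = 2.2859, so q_3 = (-0.9267, -0.0618, -0.3707).

q_3 = (-0.9267, -0.0618, -0.3707)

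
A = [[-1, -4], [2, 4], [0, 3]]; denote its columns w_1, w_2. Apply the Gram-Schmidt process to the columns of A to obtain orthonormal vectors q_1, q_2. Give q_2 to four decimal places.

q_2 = (-0.4581, -0.2290, 0.8589)

w_1 = (-1, 2, 0); ‖w_1‖ = 2.2361, so q_1 = (-0.4472, 0.8944, 0.0000).
q_1·w_2 = (-0.4472)·(-4) + 0.8944·4 + 0.0000·3 = 5.3666.
u_2 = w_2 − 5.3666·q_1 = (-1.6000, -0.8000, 3.0000).
‖u_2‖ = 3.4928, so q_2 = (-0.4581, -0.2290, 0.8589).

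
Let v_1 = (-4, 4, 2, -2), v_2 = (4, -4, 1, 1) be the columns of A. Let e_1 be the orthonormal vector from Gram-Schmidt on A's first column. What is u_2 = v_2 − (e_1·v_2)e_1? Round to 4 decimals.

v_1 = (-4, 4, 2, -2); ‖v_1‖ = 6.3246, so e_1 = (-0.6325, 0.6325, 0.3162, -0.3162).
e_1·v_2 = (-0.6325)·4 + 0.6325·(-4) + 0.3162·1 + (-0.3162)·1 = -5.0596.
u_2 = v_2 + 5.0596·e_1 = (0.8000, -0.8000, 2.6000, -0.6000).

u_2 = (0.8000, -0.8000, 2.6000, -0.6000)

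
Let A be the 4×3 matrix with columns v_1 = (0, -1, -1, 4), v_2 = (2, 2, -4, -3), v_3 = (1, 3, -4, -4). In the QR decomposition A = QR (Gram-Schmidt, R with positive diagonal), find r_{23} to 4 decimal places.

e_1 = v_1/‖v_1‖ = (0, -1, -1, 4)/4.2426 = (0.0000, -0.2357, -0.2357, 0.9428).
r_{12} = e_1·v_2 = -2.3570.
u_2 = v_2 + 2.3570·e_1 = (2.0000, 1.4444, -4.5556, -0.7778).
‖u_2‖ = 5.2387, so e_2 = (0.3818, 0.2757, -0.8696, -0.1485).
r_{23} = e_2·v_3 = 5.2812.

r_{23} = 5.2812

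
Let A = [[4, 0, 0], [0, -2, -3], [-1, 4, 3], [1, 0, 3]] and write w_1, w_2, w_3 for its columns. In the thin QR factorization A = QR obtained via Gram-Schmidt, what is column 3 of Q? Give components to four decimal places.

e_3 = (-0.2641, -0.3522, -0.1761, 0.8805)

w_1 = (4, 0, -1, 1); ‖w_1‖ = 4.2426, so e_1 = (0.9428, 0.0000, -0.2357, 0.2357).
e_1·w_2 = 0.9428·0 + 0.0000·(-2) + (-0.2357)·4 + 0.2357·0 = -0.9428.
u_2 = w_2 + 0.9428·e_1 = (0.8889, -2.0000, 3.7778, 0.2222).
‖u_2‖ = 4.3716, so e_2 = (0.2033, -0.4575, 0.8642, 0.0508).
e_1·w_3 = 0.9428·0 + 0.0000·(-3) + (-0.2357)·3 + 0.2357·3 = 0.0000; e_2·w_3 = 0.2033·0 + (-0.4575)·(-3) + 0.8642·3 + 0.0508·3 = 4.1175.
u_3 = w_3 − 0.0000·e_1 − 4.1175·e_2 = (-0.8372, -1.1163, -0.5581, 2.7907).
‖u_3‖ = 3.1696, so e_3 = (-0.2641, -0.3522, -0.1761, 0.8805).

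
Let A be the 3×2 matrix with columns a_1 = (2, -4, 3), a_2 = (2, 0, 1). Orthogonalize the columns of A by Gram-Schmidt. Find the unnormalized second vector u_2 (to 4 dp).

u_2 = (1.5172, 0.9655, 0.2759)

a_1 = (2, -4, 3); ‖a_1‖ = 5.3852, so e_1 = (0.3714, -0.7428, 0.5571).
e_1·a_2 = 0.3714·2 + (-0.7428)·0 + 0.5571·1 = 1.2999.
u_2 = a_2 − 1.2999·e_1 = (1.5172, 0.9655, 0.2759).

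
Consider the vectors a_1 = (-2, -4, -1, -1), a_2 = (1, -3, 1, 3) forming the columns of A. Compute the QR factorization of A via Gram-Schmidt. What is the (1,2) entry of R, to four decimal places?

r_{12} = 1.2792

e_1 = a_1/‖a_1‖ = (-2, -4, -1, -1)/4.6904 = (-0.4264, -0.8528, -0.2132, -0.2132).
r_{12} = e_1·a_2 = 1.2792.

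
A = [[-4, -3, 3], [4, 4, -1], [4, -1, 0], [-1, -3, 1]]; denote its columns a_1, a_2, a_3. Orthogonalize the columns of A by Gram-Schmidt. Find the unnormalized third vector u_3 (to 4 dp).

u_3 = (1.3499, 0.9797, 0.3316, -0.1542)

a_1 = (-4, 4, 4, -1); ‖a_1‖ = 7.0000, so q_1 = (-0.5714, 0.5714, 0.5714, -0.1429).
q_1·a_2 = (-0.5714)·(-3) + 0.5714·4 + 0.5714·(-1) + (-0.1429)·(-3) = 3.8571.
u_2 = a_2 − 3.8571·q_1 = (-0.7959, 1.7959, -3.2041, -2.4490).
‖u_2‖ = 4.4858, so q_2 = (-0.1774, 0.4004, -0.7143, -0.5459).
q_1·a_3 = (-0.5714)·3 + 0.5714·(-1) + 0.5714·0 + (-0.1429)·1 = -2.4286; q_2·a_3 = (-0.1774)·3 + 0.4004·(-1) + (-0.7143)·0 + (-0.5459)·1 = -1.4786.
u_3 = a_3 + 2.4286·q_1 + 1.4786·q_2 = (1.3499, 0.9797, 0.3316, -0.1542).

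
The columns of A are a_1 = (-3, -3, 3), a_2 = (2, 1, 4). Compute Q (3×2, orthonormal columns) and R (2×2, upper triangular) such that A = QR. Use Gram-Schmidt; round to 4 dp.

Q = [[-0.5774, 0.5133], [-0.5774, 0.2933], [0.5774, 0.8066]], R = [[5.1962, 0.5774], [0.0000, 4.5461]]

q_1 = a_1/‖a_1‖ = (-3, -3, 3)/5.1962 = (-0.5774, -0.5774, 0.5774).
r_{12} = q_1·a_2 = 0.5774.
u_2 = a_2 − 0.5774·q_1 = (2.3333, 1.3333, 3.6667).
‖u_2‖ = 4.5461, so q_2 = (0.5133, 0.2933, 0.8066).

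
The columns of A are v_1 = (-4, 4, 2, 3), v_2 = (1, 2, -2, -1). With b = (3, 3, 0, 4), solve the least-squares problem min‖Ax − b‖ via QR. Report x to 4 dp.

x = (0.3061, 0.5918)

q_1 = v_1/‖v_1‖ = (-4, 4, 2, 3)/6.7082 = (-0.5963, 0.5963, 0.2981, 0.4472).
r_{12} = q_1·v_2 = -0.4472.
u_2 = v_2 + 0.4472·q_1 = (0.7333, 2.2667, -1.8667, -0.8000).
‖u_2‖ = 3.1305, so q_2 = (0.2343, 0.7241, -0.5963, -0.2556).
Qᵀb = (1.7889, 1.8527).
Back-substitute: x_2 = 1.8527/3.1305 = 0.5918.
x_1 = (1.7889 + 0.4472·0.5918)/6.7082 = 0.3061.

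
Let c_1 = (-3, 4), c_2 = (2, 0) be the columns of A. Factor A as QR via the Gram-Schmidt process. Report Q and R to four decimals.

c_1 = (-3, 4); ‖c_1‖ = 5.0000, so e_1 = (-0.6000, 0.8000).
e_1·c_2 = (-0.6000)·2 + 0.8000·0 = -1.2000.
u_2 = c_2 + 1.2000·e_1 = (1.2800, 0.9600).
‖u_2‖ = 1.6000, so e_2 = (0.8000, 0.6000).

Q = [[-0.6000, 0.8000], [0.8000, 0.6000]], R = [[5.0000, -1.2000], [0.0000, 1.6000]]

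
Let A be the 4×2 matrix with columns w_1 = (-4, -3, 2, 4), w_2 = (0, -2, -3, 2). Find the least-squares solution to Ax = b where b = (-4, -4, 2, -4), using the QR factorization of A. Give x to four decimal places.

x = (0.4565, -0.5678)

w_1 = (-4, -3, 2, 4); ‖w_1‖ = 6.7082, so q_1 = (-0.5963, -0.4472, 0.2981, 0.5963).
q_1·w_2 = (-0.5963)·0 + (-0.4472)·(-2) + 0.2981·(-3) + 0.5963·2 = 1.1926.
u_2 = w_2 − 1.1926·q_1 = (0.7111, -1.4667, -3.3556, 1.2889).
‖u_2‖ = 3.9469, so q_2 = (0.1802, -0.3716, -0.8502, 0.3266).
Qᵀb = (2.3851, -2.2409).
Back-substitute: x_2 = -2.2409/3.9469 = -0.5678.
x_1 = (2.3851 − 1.1926·(-0.5678))/6.7082 = 0.4565.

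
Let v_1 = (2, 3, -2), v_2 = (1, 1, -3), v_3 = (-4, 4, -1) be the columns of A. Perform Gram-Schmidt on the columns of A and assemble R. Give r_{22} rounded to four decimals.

r_{22} = 1.9704

q_1 = v_1/‖v_1‖ = (2, 3, -2)/4.1231 = (0.4851, 0.7276, -0.4851).
r_{12} = q_1·v_2 = 2.6679.
u_2 = v_2 − 2.6679·q_1 = (-0.2941, -0.9412, -1.7059).
r_{22} = ‖u_2‖ = 1.9704.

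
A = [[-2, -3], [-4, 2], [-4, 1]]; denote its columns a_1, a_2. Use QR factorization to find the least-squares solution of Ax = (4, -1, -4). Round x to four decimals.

q_1 = a_1/‖a_1‖ = (-2, -4, -4)/6.0000 = (-0.3333, -0.6667, -0.6667).
r_{12} = q_1·a_2 = -1.0000.
u_2 = a_2 + 1.0000·q_1 = (-3.3333, 1.3333, 0.3333).
‖u_2‖ = 3.6056, so q_2 = (-0.9245, 0.3698, 0.0925).
Qᵀb = (2.0000, -4.4376).
Back-substitute: x_2 = -4.4376/3.6056 = -1.2308.
x_1 = (2.0000 + 1.0000·(-1.2308))/6.0000 = 0.1282.

x = (0.1282, -1.2308)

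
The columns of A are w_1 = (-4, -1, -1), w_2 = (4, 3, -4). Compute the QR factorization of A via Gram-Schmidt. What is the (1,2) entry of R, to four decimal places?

r_{12} = -3.5355

w_1 = (-4, -1, -1); ‖w_1‖ = 4.2426, so e_1 = (-0.9428, -0.2357, -0.2357).
r_{12} = e_1·w_2 = -3.5355.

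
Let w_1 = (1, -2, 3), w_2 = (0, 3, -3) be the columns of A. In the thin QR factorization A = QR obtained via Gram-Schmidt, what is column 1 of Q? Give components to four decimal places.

w_1 = (1, -2, 3); ‖w_1‖ = 3.7417, so e_1 = (0.2673, -0.5345, 0.8018).

e_1 = (0.2673, -0.5345, 0.8018)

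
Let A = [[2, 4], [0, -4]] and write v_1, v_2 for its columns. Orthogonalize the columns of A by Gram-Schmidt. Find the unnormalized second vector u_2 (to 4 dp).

v_1 = (2, 0); ‖v_1‖ = 2.0000, so q_1 = (1.0000, 0.0000).
q_1·v_2 = 1.0000·4 + 0.0000·(-4) = 4.0000.
u_2 = v_2 − 4.0000·q_1 = (0.0000, -4.0000).

u_2 = (0.0000, -4.0000)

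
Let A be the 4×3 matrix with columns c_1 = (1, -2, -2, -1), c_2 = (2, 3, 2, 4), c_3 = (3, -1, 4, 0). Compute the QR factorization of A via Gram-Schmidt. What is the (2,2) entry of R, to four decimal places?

r_{22} = 4.3128

e_1 = c_1/‖c_1‖ = (1, -2, -2, -1)/3.1623 = (0.3162, -0.6325, -0.6325, -0.3162).
r_{12} = e_1·c_2 = -3.7947.
u_2 = c_2 + 3.7947·e_1 = (3.2000, 0.6000, -0.4000, 2.8000).
r_{22} = ‖u_2‖ = 4.3128.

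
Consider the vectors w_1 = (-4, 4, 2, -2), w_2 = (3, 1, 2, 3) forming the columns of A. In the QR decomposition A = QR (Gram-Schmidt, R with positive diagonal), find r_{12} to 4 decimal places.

w_1 = (-4, 4, 2, -2); ‖w_1‖ = 6.3246, so q_1 = (-0.6325, 0.6325, 0.3162, -0.3162).
r_{12} = q_1·w_2 = -1.5811.

r_{12} = -1.5811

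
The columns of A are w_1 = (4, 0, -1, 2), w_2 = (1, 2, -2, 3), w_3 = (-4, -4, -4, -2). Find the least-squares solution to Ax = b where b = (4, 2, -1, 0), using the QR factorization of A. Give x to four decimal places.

x = (0.6680, 0.0120, -0.1768)

w_1 = (4, 0, -1, 2); ‖w_1‖ = 4.5826, so q_1 = (0.8729, 0.0000, -0.2182, 0.4364).
q_1·w_2 = 0.8729·1 + 0.0000·2 + (-0.2182)·(-2) + 0.4364·3 = 2.6186.
u_2 = w_2 − 2.6186·q_1 = (-1.2857, 2.0000, -1.4286, 1.8571).
‖u_2‖ = 3.3381, so q_2 = (-0.3852, 0.5991, -0.4280, 0.5563).
q_1·w_3 = 0.8729·(-4) + 0.0000·(-4) + (-0.2182)·(-4) + 0.4364·(-2) = -3.4915; q_2·w_3 = (-0.3852)·(-4) + 0.5991·(-4) + (-0.4280)·(-4) + 0.5563·(-2) = -0.2568.
u_3 = w_3 + 3.4915·q_1 + 0.2568·q_2 = (-1.0513, -3.8462, -4.8718, -0.3333).
‖u_3‖ = 6.3043, so q_3 = (-0.1668, -0.6101, -0.7728, -0.0529).
Qᵀb = (3.7097, 0.0856, -1.1144).
Back-substitute: x_3 = -1.1144/6.3043 = -0.1768.
x_2 = (0.0856 + 0.2568·(-0.1768))/3.3381 = 0.0120.
x_1 = (3.7097 − 2.6186·0.0120 + 3.4915·(-0.1768))/4.5826 = 0.6680.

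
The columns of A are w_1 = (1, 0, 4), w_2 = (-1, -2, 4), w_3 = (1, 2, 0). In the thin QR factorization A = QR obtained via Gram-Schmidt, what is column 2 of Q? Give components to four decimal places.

w_1 = (1, 0, 4); ‖w_1‖ = 4.1231, so q_1 = (0.2425, 0.0000, 0.9701).
q_1·w_2 = 0.2425·(-1) + 0.0000·(-2) + 0.9701·4 = 3.6380.
u_2 = w_2 − 3.6380·q_1 = (-1.8824, -2.0000, 0.4706).
‖u_2‖ = 2.7865, so q_2 = (-0.6755, -0.7177, 0.1689).

q_2 = (-0.6755, -0.7177, 0.1689)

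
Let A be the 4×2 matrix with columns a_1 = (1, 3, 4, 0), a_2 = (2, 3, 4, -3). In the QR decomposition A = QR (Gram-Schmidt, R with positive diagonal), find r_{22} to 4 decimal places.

a_1 = (1, 3, 4, 0); ‖a_1‖ = 5.0990, so q_1 = (0.1961, 0.5883, 0.7845, 0.0000).
q_1·a_2 = 0.1961·2 + 0.5883·3 + 0.7845·4 + 0.0000·(-3) = 5.2951.
u_2 = a_2 − 5.2951·q_1 = (0.9615, -0.1154, -0.1538, -3.0000).
r_{22} = ‖u_2‖ = 3.1562.

r_{22} = 3.1562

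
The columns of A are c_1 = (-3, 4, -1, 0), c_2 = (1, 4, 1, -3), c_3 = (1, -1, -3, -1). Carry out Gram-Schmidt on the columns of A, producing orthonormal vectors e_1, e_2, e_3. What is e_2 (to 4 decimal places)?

e_2 = (0.5147, 0.4649, 0.3155, -0.6476)

c_1 = (-3, 4, -1, 0); ‖c_1‖ = 5.0990, so e_1 = (-0.5883, 0.7845, -0.1961, 0.0000).
e_1·c_2 = (-0.5883)·1 + 0.7845·4 + (-0.1961)·1 + 0.0000·(-3) = 2.3534.
u_2 = c_2 − 2.3534·e_1 = (2.3846, 2.1538, 1.4615, -3.0000).
‖u_2‖ = 4.6327, so e_2 = (0.5147, 0.4649, 0.3155, -0.6476).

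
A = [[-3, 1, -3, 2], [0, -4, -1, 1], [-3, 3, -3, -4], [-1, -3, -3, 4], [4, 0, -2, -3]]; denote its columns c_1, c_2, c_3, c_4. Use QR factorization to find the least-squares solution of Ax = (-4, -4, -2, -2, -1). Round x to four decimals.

c_1 = (-3, 0, -3, -1, 4); ‖c_1‖ = 5.9161, so e_1 = (-0.5071, 0.0000, -0.5071, -0.1690, 0.6761).
e_1·c_2 = (-0.5071)·1 + 0.0000·(-4) + (-0.5071)·3 + (-0.1690)·(-3) + 0.6761·0 = -1.5213.
u_2 = c_2 + 1.5213·e_1 = (0.2286, -4.0000, 2.2286, -3.2571, 1.0286).
‖u_2‖ = 5.7171, so e_2 = (0.0400, -0.6997, 0.3898, -0.5697, 0.1799).
e_1·c_3 = (-0.5071)·(-3) + 0.0000·(-1) + (-0.5071)·(-3) + (-0.1690)·(-3) + 0.6761·(-2) = 2.1974; e_2·c_3 = 0.0400·(-3) + (-0.6997)·(-1) + 0.3898·(-3) + (-0.5697)·(-3) + 0.1799·(-2) = 0.7596.
u_3 = c_3 − 2.1974·e_1 − 0.7596·e_2 = (-1.9161, -0.4685, -2.1818, -2.1958, -3.6224).
‖u_3‖ = 5.1570, so e_3 = (-0.3716, -0.0909, -0.4231, -0.4258, -0.7024).
e_1·c_4 = (-0.5071)·2 + 0.0000·1 + (-0.5071)·(-4) + (-0.1690)·4 + 0.6761·(-3) = -1.6903; e_2·c_4 = 0.0400·2 + (-0.6997)·1 + 0.3898·(-4) + (-0.5697)·4 + 0.1799·(-3) = -4.9975; e_3·c_4 = (-0.3716)·2 + (-0.0909)·1 + (-0.4231)·(-4) + (-0.4258)·4 + (-0.7024)·(-3) = 1.2625.
u_4 = c_4 + 1.6903·e_1 + 4.9975·e_2 − 1.2625·e_3 = (1.8117, -2.3818, -2.3750, 1.4047, -0.0713).
‖u_4‖ = 4.0711, so e_4 = (0.4450, -0.5850, -0.5834, 0.3450, -0.0175).
Qᵀb = (2.7045, 2.8186, 4.2498, 1.0543).
Back-substitute: x_4 = 1.0543/4.0711 = 0.2590.
x_3 = (4.2498 − 1.2625·0.2590)/5.1570 = 0.7607.
x_2 = (2.8186 − 0.7596·0.7607 + 4.9975·0.2590)/5.7171 = 0.6183.
x_1 = (2.7045 + 1.5213·0.6183 − 2.1974·0.7607 + 1.6903·0.2590)/5.9161 = 0.4076.

x = (0.4076, 0.6183, 0.7607, 0.2590)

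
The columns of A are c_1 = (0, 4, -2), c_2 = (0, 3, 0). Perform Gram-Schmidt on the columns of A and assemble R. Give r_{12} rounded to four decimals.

c_1 = (0, 4, -2); ‖c_1‖ = 4.4721, so q_1 = (0.0000, 0.8944, -0.4472).
r_{12} = q_1·c_2 = 2.6833.

r_{12} = 2.6833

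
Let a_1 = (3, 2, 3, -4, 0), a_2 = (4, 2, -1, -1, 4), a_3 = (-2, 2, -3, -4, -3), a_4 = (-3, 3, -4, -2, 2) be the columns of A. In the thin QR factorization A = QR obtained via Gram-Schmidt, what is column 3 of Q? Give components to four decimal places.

q_3 = (-0.2316, 0.3518, -0.6987, -0.5218, -0.2495)

q_1 = a_1/‖a_1‖ = (3, 2, 3, -4, 0)/6.1644 = (0.4867, 0.3244, 0.4867, -0.6489, 0.0000).
r_{12} = q_1·a_2 = 2.7578.
u_2 = a_2 − 2.7578·q_1 = (2.6579, 1.1053, -2.3421, 0.7895, 4.0000).
‖u_2‖ = 5.5131, so q_2 = (0.4821, 0.2005, -0.4248, 0.1432, 0.7255).
r_{13} = q_1·a_3 = 0.8111; r_{23} = q_2·a_3 = -2.0382.
u_3 = a_3 − 0.8111·q_1 + 2.0382·q_2 = (-1.4121, 2.1455, -4.2606, -3.1818, -1.5212).
‖u_3‖ = 6.0982, so q_3 = (-0.2316, 0.3518, -0.6987, -0.5218, -0.2495).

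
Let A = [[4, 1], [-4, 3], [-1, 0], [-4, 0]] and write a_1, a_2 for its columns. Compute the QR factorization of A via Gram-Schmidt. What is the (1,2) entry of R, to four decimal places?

r_{12} = -1.1429

e_1 = a_1/‖a_1‖ = (4, -4, -1, -4)/7.0000 = (0.5714, -0.5714, -0.1429, -0.5714).
r_{12} = e_1·a_2 = -1.1429.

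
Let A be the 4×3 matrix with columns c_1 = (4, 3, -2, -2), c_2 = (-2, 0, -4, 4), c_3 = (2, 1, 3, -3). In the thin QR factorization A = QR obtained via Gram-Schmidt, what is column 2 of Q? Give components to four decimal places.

c_1 = (4, 3, -2, -2); ‖c_1‖ = 5.7446, so e_1 = (0.6963, 0.5222, -0.3482, -0.3482).
e_1·c_2 = 0.6963·(-2) + 0.5222·0 + (-0.3482)·(-4) + (-0.3482)·4 = -1.3926.
u_2 = c_2 + 1.3926·e_1 = (-1.0303, 0.7273, -4.4848, 3.5152).
‖u_2‖ = 5.8361, so e_2 = (-0.1765, 0.1246, -0.7685, 0.6023).

e_2 = (-0.1765, 0.1246, -0.7685, 0.6023)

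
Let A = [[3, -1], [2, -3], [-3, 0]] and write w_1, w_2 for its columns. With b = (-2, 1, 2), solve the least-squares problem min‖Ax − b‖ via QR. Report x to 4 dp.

x = (-0.7842, -0.8058)

w_1 = (3, 2, -3); ‖w_1‖ = 4.6904, so q_1 = (0.6396, 0.4264, -0.6396).
q_1·w_2 = 0.6396·(-1) + 0.4264·(-3) + (-0.6396)·0 = -1.9188.
u_2 = w_2 + 1.9188·q_1 = (0.2273, -2.1818, -1.2273).
‖u_2‖ = 2.5136, so q_2 = (0.0904, -0.8680, -0.4883).
Qᵀb = (-2.1320, -2.0253).
Back-substitute: x_2 = -2.0253/2.5136 = -0.8058.
x_1 = (-2.1320 + 1.9188·(-0.8058))/4.6904 = -0.7842.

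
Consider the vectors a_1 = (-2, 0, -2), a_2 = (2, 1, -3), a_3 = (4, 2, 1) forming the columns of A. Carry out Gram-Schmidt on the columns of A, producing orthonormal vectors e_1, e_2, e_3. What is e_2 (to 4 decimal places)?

e_2 = (0.6804, 0.2722, -0.6804)

a_1 = (-2, 0, -2); ‖a_1‖ = 2.8284, so e_1 = (-0.7071, 0.0000, -0.7071).
e_1·a_2 = (-0.7071)·2 + 0.0000·1 + (-0.7071)·(-3) = 0.7071.
u_2 = a_2 − 0.7071·e_1 = (2.5000, 1.0000, -2.5000).
‖u_2‖ = 3.6742, so e_2 = (0.6804, 0.2722, -0.6804).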